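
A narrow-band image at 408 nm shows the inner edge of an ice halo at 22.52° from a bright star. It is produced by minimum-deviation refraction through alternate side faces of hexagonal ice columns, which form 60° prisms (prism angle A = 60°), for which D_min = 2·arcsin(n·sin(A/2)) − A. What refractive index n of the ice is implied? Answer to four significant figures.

1.319

Rearranging: n = sin((D_min + A)/2) / sin(A/2).
(D_min + A)/2 = (22.52° + 60°)/2 = 41.260°.
n = sin 41.260° / sin 30° = 0.6595 / 0.5000 = 1.3190.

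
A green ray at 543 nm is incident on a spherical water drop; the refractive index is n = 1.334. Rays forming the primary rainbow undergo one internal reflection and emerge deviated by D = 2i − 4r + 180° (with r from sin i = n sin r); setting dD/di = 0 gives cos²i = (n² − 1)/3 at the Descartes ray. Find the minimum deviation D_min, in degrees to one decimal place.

cos²i = (1.77956 − 1)/3 = 0.25985; i = arccos(0.50976) = 59.352°.
sin r = sin 59.352°/1.334 = 0.64492; r = 40.159°.
D_min = 2·59.352° − 4·40.159° + 180° = 138.067°.

138.1°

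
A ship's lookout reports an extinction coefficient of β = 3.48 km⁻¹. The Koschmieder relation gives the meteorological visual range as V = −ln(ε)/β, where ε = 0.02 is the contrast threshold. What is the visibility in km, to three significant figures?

1.12 km

V = −ln(0.02) / 3.48 = 3.912 / 3.48 = 1.1241 km.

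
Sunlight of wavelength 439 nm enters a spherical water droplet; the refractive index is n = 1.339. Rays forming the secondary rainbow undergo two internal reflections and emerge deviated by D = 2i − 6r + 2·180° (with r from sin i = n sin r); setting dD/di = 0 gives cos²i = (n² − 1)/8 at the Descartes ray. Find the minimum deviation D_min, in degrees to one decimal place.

cos²i = (1.79292 − 1)/8 = 0.09912; i = arccos(0.31483) = 71.650°.
sin r = sin 71.650°/1.339 = 0.70885; r = 45.141°.
D_min = 2·71.650° − 6·45.141° + 360° = 232.451°.

232.5°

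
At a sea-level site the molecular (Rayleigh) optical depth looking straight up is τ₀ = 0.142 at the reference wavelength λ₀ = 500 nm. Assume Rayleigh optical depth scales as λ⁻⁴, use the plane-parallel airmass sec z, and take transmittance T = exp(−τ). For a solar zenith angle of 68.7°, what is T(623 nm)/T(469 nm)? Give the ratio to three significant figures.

Airmass: sec 68.7° = 2.7529.
τ(623 nm) = 0.142 × (500/623)⁴ × 2.7529 = 0.142 × 0.4149 × 2.7529 = 0.1622.
τ(469 nm) = 0.142 × (500/469)⁴ × 2.7529 = 0.142 × 1.2918 × 2.7529 = 0.5050.
T(623)/T(469) = exp(τ_B − τ_A) = exp(0.3428) = 1.4089.

1.41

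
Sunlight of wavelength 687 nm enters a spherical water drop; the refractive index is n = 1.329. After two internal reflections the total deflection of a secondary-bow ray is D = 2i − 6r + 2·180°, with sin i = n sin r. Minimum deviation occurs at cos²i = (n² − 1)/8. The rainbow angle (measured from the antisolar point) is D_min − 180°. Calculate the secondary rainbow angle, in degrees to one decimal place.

cos²i = (1.76624 − 1)/8 = 0.09578; i = arccos(0.30948) = 71.972°.
sin r = sin 71.972°/1.329 = 0.71550; r = 45.685°.
D_min = 2·71.972° − 6·45.685° + 360° = 229.837°.
Rainbow angle = D_min − 180° = 49.837°.

49.8°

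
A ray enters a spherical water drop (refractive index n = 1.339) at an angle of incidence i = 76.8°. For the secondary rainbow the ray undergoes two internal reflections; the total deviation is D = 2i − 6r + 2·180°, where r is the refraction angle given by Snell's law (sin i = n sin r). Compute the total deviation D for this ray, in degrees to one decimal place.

sin r = sin 76.8° / 1.339 = 0.9736/1.339 = 0.7271; r = 46.64°.
D = 2·76.8° − 6·46.64° + 2·180° = 153.60° − 279.86° + 360° = 233.74°.

233.7°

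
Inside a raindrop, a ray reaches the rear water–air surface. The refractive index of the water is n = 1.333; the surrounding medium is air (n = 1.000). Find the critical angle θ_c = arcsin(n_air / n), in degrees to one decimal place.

sin θ_c = n_air / n = 1.000 / 1.333 = 0.7502.
θ_c = arcsin(0.7502) = 48.61°.

48.6°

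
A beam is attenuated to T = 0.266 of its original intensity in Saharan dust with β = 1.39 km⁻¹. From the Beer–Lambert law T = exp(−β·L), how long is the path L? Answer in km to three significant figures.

0.953 km

Beer–Lambert: T = exp(−βL) ⇒ L = −ln(T)/β = −ln(0.266)/1.39 = 1.3243/1.39 = 0.9527 km.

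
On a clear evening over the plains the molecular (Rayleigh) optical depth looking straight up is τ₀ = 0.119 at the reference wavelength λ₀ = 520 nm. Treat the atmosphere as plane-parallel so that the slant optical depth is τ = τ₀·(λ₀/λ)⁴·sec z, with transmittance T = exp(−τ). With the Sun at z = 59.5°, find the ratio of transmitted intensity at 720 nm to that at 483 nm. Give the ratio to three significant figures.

1.29

Airmass: sec 59.5° = 1.9703.
τ(720 nm) = 0.119 × (520/720)⁴ × 1.9703 = 0.119 × 0.2721 × 1.9703 = 0.0638.
τ(483 nm) = 0.119 × (520/483)⁴ × 1.9703 = 0.119 × 1.3435 × 1.9703 = 0.3150.
T(720)/T(483) = exp(τ_B − τ_A) = exp(0.2512) = 1.2856.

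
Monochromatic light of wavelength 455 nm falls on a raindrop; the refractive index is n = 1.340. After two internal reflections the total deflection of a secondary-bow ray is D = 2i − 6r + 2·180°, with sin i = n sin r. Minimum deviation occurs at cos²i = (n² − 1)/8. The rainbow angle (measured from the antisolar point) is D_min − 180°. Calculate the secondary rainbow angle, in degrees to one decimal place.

52.7°

cos²i = (1.79560 − 1)/8 = 0.09945; i = arccos(0.31536) = 71.618°.
sin r = sin 71.618°/1.340 = 0.70819; r = 45.088°.
D_min = 2·71.618° − 6·45.088° + 360° = 232.709°.
Rainbow angle = D_min − 180° = 52.709°.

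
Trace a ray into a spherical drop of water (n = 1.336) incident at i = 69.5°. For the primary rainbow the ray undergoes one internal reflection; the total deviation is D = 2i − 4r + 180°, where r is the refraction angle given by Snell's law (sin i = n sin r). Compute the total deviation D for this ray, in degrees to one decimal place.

140.9°

sin r = sin 69.5° / 1.336 = 0.9367/1.336 = 0.7011; r = 44.52°.
D = 2·69.5° − 4·44.52° + 180° = 139.00° − 178.06° + 180° = 140.94°.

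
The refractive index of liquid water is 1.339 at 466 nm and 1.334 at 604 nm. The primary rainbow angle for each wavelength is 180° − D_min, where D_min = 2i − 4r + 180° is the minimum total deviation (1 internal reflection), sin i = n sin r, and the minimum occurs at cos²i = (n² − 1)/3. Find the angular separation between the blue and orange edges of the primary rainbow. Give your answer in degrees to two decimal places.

At 466 nm (n = 1.339): cos²i = 0.26431 → i = 59.062°, r = 39.834°, D_min = 138.786°, rainbow angle = 41.214°.
At 604 nm (n = 1.334): cos²i = 0.25985 → i = 59.352°, r = 40.159°, D_min = 138.067°, rainbow angle = 41.933°.
Angular width = |41.214° − 41.933°| = 0.719°.

0.72°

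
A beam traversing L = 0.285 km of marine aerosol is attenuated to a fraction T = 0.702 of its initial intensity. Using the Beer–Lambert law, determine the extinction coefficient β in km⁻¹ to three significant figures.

Beer–Lambert: T = exp(−βL) ⇒ β = −ln(T)/L = −ln(0.702)/0.285 = 0.3538/0.285 = 1.241 km⁻¹.

1.24 km⁻¹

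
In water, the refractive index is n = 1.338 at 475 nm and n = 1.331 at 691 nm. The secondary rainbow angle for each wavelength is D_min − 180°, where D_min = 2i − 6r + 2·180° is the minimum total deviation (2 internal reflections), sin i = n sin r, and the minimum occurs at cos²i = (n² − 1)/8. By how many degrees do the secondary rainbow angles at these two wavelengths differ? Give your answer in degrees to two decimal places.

At 475 nm (n = 1.338): cos²i = 0.09878 → i = 71.682°, r = 45.195°, D_min = 232.193°, rainbow angle = 52.193°.
At 691 nm (n = 1.331): cos²i = 0.09645 → i = 71.907°, r = 45.575°, D_min = 230.365°, rainbow angle = 50.365°.
Angular width = |52.193° − 50.365°| = 1.828°.

1.83°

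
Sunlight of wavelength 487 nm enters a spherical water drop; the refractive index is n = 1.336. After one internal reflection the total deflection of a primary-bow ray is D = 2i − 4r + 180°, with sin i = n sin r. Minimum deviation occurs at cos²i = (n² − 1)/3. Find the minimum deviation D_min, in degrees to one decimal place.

cos²i = (1.78490 − 1)/3 = 0.26163; i = arccos(0.51150) = 59.236°.
sin r = sin 59.236°/1.336 = 0.64318; r = 40.029°.
D_min = 2·59.236° − 4·40.029° + 180° = 138.356°.

138.4°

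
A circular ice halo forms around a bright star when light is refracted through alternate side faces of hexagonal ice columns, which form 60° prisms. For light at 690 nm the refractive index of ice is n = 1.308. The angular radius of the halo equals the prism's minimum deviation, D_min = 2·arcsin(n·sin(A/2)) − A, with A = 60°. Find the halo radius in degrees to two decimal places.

21.69°

n·sin(A/2) = 1.308 × sin 30° = 1.308 × 0.5000 = 0.6540.
D_min = 2·arcsin(0.6540) − 60° = 2 × 40.844° − 60° = 21.688°.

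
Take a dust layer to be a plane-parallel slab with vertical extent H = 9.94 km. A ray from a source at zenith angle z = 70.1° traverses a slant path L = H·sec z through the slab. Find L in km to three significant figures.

sec z = 1/cos 70.1° = 2.9379.
L = 9.94 × 2.9379 = 29.203 km.

29.2 km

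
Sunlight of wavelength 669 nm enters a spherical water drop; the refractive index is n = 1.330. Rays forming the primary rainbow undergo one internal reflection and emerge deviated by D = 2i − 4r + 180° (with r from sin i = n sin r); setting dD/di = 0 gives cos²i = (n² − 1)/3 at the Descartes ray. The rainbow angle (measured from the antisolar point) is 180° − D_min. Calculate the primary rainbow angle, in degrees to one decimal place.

cos²i = (1.76890 − 1)/3 = 0.25630; i = arccos(0.50626) = 59.585°.
sin r = sin 59.585°/1.330 = 0.64841; r = 40.422°.
D_min = 2·59.585° − 4·40.422° + 180° = 137.484°.
Rainbow angle = 180° − D_min = 42.516°.

42.5°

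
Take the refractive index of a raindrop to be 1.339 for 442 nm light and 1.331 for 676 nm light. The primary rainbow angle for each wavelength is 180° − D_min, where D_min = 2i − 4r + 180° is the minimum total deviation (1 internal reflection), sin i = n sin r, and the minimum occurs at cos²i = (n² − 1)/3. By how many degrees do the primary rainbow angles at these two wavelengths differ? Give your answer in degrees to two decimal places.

At 442 nm (n = 1.339): cos²i = 0.26431 → i = 59.062°, r = 39.834°, D_min = 138.786°, rainbow angle = 41.214°.
At 676 nm (n = 1.331): cos²i = 0.25719 → i = 59.527°, r = 40.356°, D_min = 137.630°, rainbow angle = 42.370°.
Angular width = |41.214° − 42.370°| = 1.156°.

1.16°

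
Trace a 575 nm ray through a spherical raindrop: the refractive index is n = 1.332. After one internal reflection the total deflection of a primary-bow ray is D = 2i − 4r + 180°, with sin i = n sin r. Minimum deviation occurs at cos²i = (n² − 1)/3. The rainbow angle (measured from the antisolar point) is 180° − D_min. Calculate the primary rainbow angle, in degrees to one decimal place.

cos²i = (1.77422 − 1)/3 = 0.25807; i = arccos(0.50801) = 59.469°.
sin r = sin 59.469°/1.332 = 0.64666; r = 40.290°.
D_min = 2·59.469° − 4·40.290° + 180° = 137.776°.
Rainbow angle = 180° − D_min = 42.224°.

42.2°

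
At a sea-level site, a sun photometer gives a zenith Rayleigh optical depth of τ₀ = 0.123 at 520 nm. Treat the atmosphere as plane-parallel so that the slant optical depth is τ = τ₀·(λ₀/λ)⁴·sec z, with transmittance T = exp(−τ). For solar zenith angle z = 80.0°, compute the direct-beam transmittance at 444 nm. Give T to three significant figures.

sec 80.0° = 5.7588.
τ = 0.123 × (520/444)⁴ × 5.7588 = 0.123 × 1.8814 × 5.7588 = 1.3327.
T = exp(−1.3327) = 0.2638.

0.264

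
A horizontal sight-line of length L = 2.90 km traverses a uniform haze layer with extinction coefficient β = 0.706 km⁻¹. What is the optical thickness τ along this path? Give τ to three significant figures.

τ = β·L = 0.706 × 2.90 = 2.0474.

2.05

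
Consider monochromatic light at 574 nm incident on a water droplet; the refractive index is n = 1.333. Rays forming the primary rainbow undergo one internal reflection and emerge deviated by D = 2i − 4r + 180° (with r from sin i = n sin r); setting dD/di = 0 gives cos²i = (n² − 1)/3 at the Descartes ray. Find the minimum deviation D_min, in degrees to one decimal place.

137.9°

cos²i = (1.77689 − 1)/3 = 0.25896; i = arccos(0.50888) = 59.410°.
sin r = sin 59.410°/1.333 = 0.64579; r = 40.225°.
D_min = 2·59.410° − 4·40.225° + 180° = 137.922°.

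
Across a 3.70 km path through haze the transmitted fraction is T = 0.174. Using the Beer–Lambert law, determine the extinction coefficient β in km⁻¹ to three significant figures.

0.473 km⁻¹

Beer–Lambert: T = exp(−βL) ⇒ β = −ln(T)/L = −ln(0.174)/3.70 = 1.7487/3.70 = 0.4726 km⁻¹.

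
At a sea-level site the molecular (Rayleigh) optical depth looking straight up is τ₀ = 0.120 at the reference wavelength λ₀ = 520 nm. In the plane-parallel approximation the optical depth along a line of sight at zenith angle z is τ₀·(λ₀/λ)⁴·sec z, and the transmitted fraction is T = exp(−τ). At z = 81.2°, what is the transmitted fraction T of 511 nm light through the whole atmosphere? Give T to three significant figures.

sec 81.2° = 6.5366.
τ = 0.120 × (520/511)⁴ × 6.5366 = 0.120 × 1.0723 × 6.5366 = 0.8411.
T = exp(−0.8411) = 0.4312.

0.431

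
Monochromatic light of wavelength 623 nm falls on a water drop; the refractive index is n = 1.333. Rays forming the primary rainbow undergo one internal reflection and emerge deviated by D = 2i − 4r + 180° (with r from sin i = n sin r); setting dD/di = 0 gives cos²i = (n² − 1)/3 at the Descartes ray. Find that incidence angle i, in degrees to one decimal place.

cos²i = (1.333² − 1)/3 = (1.77689 − 1)/3 = 0.25896.
cos i = 0.50888, so i = 59.410°.

59.4°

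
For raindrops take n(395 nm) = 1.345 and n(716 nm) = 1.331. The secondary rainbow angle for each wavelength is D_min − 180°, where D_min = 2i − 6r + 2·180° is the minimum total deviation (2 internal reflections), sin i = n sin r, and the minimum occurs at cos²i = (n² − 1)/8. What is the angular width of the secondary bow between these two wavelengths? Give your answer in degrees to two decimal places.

At 395 nm (n = 1.345): cos²i = 0.10113 → i = 71.458°, r = 44.821°, D_min = 233.987°, rainbow angle = 53.987°.
At 716 nm (n = 1.331): cos²i = 0.09645 → i = 71.907°, r = 45.575°, D_min = 230.365°, rainbow angle = 50.365°.
Angular width = |53.987° − 50.365°| = 3.622°.

3.62°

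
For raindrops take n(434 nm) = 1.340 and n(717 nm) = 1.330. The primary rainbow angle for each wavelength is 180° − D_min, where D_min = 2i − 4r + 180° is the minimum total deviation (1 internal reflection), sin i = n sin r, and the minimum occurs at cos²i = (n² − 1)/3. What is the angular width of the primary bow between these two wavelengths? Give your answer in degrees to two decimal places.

1.45°

At 434 nm (n = 1.340): cos²i = 0.26520 → i = 59.004°, r = 39.770°, D_min = 138.929°, rainbow angle = 41.071°.
At 717 nm (n = 1.330): cos²i = 0.25630 → i = 59.585°, r = 40.422°, D_min = 137.484°, rainbow angle = 42.516°.
Angular width = |41.071° − 42.516°| = 1.445°.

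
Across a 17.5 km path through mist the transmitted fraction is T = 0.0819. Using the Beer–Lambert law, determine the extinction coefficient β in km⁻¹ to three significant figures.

Beer–Lambert: T = exp(−βL) ⇒ β = −ln(T)/L = −ln(0.0819)/17.5 = 2.5023/17.5 = 0.143 km⁻¹.

0.143 km⁻¹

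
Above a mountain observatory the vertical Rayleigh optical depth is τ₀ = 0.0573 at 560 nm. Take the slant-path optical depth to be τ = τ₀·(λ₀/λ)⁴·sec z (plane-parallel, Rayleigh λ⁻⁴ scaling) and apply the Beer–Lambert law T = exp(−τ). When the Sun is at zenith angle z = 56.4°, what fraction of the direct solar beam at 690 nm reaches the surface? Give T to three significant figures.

sec 56.4° = 1.8070.
τ = 0.0573 × (560/690)⁴ × 1.8070 = 0.0573 × 0.4339 × 1.8070 = 0.0449.
T = exp(−0.0449) = 0.9561.

0.956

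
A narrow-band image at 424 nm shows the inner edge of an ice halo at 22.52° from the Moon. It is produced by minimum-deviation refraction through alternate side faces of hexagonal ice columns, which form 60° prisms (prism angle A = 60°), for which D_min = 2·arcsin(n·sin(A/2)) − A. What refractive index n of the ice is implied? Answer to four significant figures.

Rearranging: n = sin((D_min + A)/2) / sin(A/2).
(D_min + A)/2 = (22.52° + 60°)/2 = 41.260°.
n = sin 41.260° / sin 30° = 0.6595 / 0.5000 = 1.3190.

1.319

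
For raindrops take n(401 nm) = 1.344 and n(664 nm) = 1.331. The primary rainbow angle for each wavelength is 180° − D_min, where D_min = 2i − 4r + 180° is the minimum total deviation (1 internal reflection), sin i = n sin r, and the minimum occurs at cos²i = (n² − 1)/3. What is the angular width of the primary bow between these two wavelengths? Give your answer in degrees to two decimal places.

At 401 nm (n = 1.344): cos²i = 0.26878 → i = 58.772°, r = 39.512°, D_min = 139.495°, rainbow angle = 40.505°.
At 664 nm (n = 1.331): cos²i = 0.25719 → i = 59.527°, r = 40.356°, D_min = 137.630°, rainbow angle = 42.370°.
Angular width = |40.505° − 42.370°| = 1.865°.

1.86°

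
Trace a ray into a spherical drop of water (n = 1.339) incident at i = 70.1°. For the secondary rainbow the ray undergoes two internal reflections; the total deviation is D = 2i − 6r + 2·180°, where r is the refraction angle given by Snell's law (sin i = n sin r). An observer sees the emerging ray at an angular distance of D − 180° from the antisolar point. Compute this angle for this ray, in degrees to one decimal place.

52.6°

sin r = sin 70.1° / 1.339 = 0.9403/1.339 = 0.7022; r = 44.61°.
D = 2·70.1° − 6·44.61° + 2·180° = 140.20° − 267.64° + 360° = 232.56°.
Angle from antisolar point = D − 180° = 52.56°.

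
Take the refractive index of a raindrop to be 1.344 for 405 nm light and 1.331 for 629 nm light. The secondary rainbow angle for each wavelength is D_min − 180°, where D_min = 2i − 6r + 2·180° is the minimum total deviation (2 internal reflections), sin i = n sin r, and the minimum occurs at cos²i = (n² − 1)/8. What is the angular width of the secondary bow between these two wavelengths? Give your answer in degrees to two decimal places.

3.37°

At 405 nm (n = 1.344): cos²i = 0.10079 → i = 71.490°, r = 44.874°, D_min = 233.733°, rainbow angle = 53.733°.
At 629 nm (n = 1.331): cos²i = 0.09645 → i = 71.907°, r = 45.575°, D_min = 230.365°, rainbow angle = 50.365°.
Angular width = |53.733° − 50.365°| = 3.368°.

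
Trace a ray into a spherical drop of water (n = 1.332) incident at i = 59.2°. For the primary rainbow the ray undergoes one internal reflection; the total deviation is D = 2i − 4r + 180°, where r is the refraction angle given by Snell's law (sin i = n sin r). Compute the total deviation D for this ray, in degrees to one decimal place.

137.8°

sin r = sin 59.2° / 1.332 = 0.8590/1.332 = 0.6449; r = 40.16°.
D = 2·59.2° − 4·40.16° + 180° = 118.40° − 160.62° + 180° = 137.78°.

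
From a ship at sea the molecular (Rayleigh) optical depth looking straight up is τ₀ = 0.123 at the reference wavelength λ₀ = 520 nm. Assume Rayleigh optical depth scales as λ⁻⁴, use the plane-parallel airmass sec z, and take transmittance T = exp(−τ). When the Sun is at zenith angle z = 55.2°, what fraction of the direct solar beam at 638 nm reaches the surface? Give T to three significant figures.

0.909

sec 55.2° = 1.7522.
τ = 0.123 × (520/638)⁴ × 1.7522 = 0.123 × 0.4413 × 1.7522 = 0.0951.
T = exp(−0.0951) = 0.9093.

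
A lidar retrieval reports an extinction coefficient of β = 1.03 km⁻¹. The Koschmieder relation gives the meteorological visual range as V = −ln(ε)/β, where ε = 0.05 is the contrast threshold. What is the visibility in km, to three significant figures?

V = −ln(0.05) / 1.03 = 2.996 / 1.03 = 2.9085 km.

2.91 km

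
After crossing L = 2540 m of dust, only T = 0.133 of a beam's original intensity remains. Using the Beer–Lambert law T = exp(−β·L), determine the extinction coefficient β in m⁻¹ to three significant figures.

Beer–Lambert: T = exp(−βL) ⇒ β = −ln(T)/L = −ln(0.133)/2540 = 2.0174/2540 = 0.0007943 m⁻¹.

0.000794 m⁻¹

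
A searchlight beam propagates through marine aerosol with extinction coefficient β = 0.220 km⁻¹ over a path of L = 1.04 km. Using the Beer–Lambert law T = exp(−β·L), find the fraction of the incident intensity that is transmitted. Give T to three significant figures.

τ = β·L = 0.220 × 1.04 = 0.2288.
T = exp(−0.2288) = 0.7955.

0.795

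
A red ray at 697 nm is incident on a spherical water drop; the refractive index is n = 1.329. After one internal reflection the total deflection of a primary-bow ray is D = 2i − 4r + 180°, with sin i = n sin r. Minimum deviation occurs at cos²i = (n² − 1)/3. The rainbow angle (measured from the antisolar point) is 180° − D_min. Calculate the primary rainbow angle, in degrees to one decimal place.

42.7°

cos²i = (1.76624 − 1)/3 = 0.25541; i = arccos(0.50538) = 59.643°.
sin r = sin 59.643°/1.329 = 0.64928; r = 40.487°.
D_min = 2·59.643° − 4·40.487° + 180° = 137.337°.
Rainbow angle = 180° − D_min = 42.663°.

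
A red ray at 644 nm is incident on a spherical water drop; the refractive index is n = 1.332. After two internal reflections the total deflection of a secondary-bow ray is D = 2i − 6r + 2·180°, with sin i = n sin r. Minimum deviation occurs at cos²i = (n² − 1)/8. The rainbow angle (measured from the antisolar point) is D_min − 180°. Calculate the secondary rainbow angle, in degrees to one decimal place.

50.6°

cos²i = (1.77422 − 1)/8 = 0.09678; i = arccos(0.31109) = 71.875°.
sin r = sin 71.875°/1.332 = 0.71350; r = 45.520°.
D_min = 2·71.875° − 6·45.520° + 360° = 230.628°.
Rainbow angle = D_min − 180° = 50.628°.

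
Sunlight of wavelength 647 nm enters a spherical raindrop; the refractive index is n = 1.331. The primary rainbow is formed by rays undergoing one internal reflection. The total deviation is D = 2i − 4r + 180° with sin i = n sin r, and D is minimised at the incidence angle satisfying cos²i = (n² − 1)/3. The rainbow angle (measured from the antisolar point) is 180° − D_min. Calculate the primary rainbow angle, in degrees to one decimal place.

cos²i = (1.77156 − 1)/3 = 0.25719; i = arccos(0.50714) = 59.527°.
sin r = sin 59.527°/1.331 = 0.64753; r = 40.356°.
D_min = 2·59.527° − 4·40.356° + 180° = 137.630°.
Rainbow angle = 180° − D_min = 42.370°.

42.4°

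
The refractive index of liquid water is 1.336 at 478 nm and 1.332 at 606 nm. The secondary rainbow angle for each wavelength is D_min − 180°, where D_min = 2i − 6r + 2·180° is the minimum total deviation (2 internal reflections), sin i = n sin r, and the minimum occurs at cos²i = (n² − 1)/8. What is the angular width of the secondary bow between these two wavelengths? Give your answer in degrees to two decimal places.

At 478 nm (n = 1.336): cos²i = 0.09811 → i = 71.746°, r = 45.303°, D_min = 231.674°, rainbow angle = 51.674°.
At 606 nm (n = 1.332): cos²i = 0.09678 → i = 71.875°, r = 45.520°, D_min = 230.628°, rainbow angle = 50.628°.
Angular width = |51.674° − 50.628°| = 1.046°.

1.05°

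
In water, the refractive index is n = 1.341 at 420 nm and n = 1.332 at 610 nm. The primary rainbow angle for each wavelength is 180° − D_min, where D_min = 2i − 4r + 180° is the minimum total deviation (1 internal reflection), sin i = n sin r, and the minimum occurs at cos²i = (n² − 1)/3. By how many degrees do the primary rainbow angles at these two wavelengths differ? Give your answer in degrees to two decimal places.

1.29°

At 420 nm (n = 1.341): cos²i = 0.26609 → i = 58.946°, r = 39.705°, D_min = 139.071°, rainbow angle = 40.929°.
At 610 nm (n = 1.332): cos²i = 0.25807 → i = 59.469°, r = 40.290°, D_min = 137.776°, rainbow angle = 42.224°.
Angular width = |40.929° − 42.224°| = 1.295°.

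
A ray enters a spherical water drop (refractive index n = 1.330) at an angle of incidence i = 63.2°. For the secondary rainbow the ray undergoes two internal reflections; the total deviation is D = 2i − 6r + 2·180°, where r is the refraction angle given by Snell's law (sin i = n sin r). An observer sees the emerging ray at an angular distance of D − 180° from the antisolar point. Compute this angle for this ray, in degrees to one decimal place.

53.5°

sin r = sin 63.2° / 1.330 = 0.8926/1.330 = 0.6711; r = 42.15°.
D = 2·63.2° − 6·42.15° + 2·180° = 126.40° − 252.92° + 360° = 233.48°.
Angle from antisolar point = D − 180° = 53.48°.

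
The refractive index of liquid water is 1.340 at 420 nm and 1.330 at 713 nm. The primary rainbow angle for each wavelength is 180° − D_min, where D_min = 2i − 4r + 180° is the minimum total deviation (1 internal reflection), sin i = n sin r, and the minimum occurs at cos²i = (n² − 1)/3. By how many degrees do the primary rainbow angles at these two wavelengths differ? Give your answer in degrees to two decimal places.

1.45°

At 420 nm (n = 1.340): cos²i = 0.26520 → i = 59.004°, r = 39.770°, D_min = 138.929°, rainbow angle = 41.071°.
At 713 nm (n = 1.330): cos²i = 0.25630 → i = 59.585°, r = 40.422°, D_min = 137.484°, rainbow angle = 42.516°.
Angular width = |41.071° − 42.516°| = 1.445°.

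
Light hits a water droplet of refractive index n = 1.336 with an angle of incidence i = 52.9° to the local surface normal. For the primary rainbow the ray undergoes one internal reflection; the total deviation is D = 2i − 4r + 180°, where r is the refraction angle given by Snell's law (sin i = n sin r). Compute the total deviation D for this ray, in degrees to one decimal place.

sin r = sin 52.9° / 1.336 = 0.7976/1.336 = 0.5970; r = 36.65°.
D = 2·52.9° − 4·36.65° + 180° = 105.80° − 146.62° + 180° = 139.18°.

139.2°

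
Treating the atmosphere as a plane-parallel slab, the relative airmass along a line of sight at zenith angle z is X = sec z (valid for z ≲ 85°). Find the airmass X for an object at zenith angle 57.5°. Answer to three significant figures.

X = sec z = 1/cos 57.5° = 1/0.5373 = 1.8612.

1.86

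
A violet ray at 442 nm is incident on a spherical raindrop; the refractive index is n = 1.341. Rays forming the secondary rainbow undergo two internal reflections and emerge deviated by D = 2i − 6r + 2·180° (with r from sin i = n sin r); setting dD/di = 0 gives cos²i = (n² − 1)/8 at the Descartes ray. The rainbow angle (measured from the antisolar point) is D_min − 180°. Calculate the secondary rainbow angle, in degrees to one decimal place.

53.0°

cos²i = (1.79828 − 1)/8 = 0.09979; i = arccos(0.31589) = 71.586°.
sin r = sin 71.586°/1.341 = 0.70753; r = 45.034°.
D_min = 2·71.586° − 6·45.034° + 360° = 232.966°.
Rainbow angle = D_min − 180° = 52.966°.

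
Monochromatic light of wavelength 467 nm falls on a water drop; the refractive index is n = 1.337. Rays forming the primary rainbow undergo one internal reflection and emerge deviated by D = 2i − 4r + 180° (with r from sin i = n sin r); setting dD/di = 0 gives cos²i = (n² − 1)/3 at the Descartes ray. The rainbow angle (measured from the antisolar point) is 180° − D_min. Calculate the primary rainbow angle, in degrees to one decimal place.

41.5°

cos²i = (1.78757 − 1)/3 = 0.26252; i = arccos(0.51237) = 59.178°.
sin r = sin 59.178°/1.337 = 0.64231; r = 39.964°.
D_min = 2·59.178° − 4·39.964° + 180° = 138.500°.
Rainbow angle = 180° − D_min = 41.500°.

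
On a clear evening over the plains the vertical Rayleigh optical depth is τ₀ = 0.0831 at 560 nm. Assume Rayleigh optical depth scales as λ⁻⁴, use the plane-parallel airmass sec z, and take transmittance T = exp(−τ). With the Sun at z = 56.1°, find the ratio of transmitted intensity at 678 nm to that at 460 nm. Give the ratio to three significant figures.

Airmass: sec 56.1° = 1.7929.
τ(678 nm) = 0.0831 × (560/678)⁴ × 1.7929 = 0.0831 × 0.4654 × 1.7929 = 0.0693.
τ(460 nm) = 0.0831 × (560/460)⁴ × 1.7929 = 0.0831 × 2.1964 × 1.7929 = 0.3273.
T(678)/T(460) = exp(τ_B − τ_A) = exp(0.2579) = 1.2942.

1.29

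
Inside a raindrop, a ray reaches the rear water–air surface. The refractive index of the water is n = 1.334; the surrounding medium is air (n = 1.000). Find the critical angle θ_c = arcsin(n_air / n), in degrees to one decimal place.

sin θ_c = n_air / n = 1.000 / 1.334 = 0.7496.
θ_c = arcsin(0.7496) = 48.56°.

48.6°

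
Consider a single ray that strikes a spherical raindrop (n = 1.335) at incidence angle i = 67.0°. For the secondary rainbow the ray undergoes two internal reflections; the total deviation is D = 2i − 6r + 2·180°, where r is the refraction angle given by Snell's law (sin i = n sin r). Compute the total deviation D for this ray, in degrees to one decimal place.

232.4°

sin r = sin 67.0° / 1.335 = 0.9205/1.335 = 0.6895; r = 43.59°.
D = 2·67.0° − 6·43.59° + 2·180° = 134.00° − 261.55° + 360° = 232.45°.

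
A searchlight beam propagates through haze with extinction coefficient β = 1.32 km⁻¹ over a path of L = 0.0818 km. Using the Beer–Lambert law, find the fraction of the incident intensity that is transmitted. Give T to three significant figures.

τ = β·L = 1.32 × 0.0818 = 0.1080.
T = exp(−0.1080) = 0.8976.

0.898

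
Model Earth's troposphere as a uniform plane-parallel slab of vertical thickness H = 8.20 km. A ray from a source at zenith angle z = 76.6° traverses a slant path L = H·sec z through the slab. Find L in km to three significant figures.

sec z = 1/cos 76.6° = 4.3150.
L = 8.20 × 4.3150 = 35.383 km.

35.4 km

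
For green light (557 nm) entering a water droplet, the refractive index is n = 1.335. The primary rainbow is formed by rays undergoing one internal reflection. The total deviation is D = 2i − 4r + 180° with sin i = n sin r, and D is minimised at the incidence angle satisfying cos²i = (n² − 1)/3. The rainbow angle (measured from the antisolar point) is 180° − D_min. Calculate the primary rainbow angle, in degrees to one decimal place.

cos²i = (1.78222 − 1)/3 = 0.26074; i = arccos(0.51063) = 59.294°.
sin r = sin 59.294°/1.335 = 0.64405; r = 40.094°.
D_min = 2·59.294° − 4·40.094° + 180° = 138.212°.
Rainbow angle = 180° − D_min = 41.788°.

41.8°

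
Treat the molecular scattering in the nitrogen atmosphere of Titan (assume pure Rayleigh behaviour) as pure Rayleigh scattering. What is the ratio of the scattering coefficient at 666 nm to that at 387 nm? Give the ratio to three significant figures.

0.114

Rayleigh scattering ∝ λ⁻⁴, so the ratio of coefficients is the inverse fourth power of the wavelength ratio.
σ(666)/σ(387) = (387/666)⁴ = (0.5811)⁴ = 0.114.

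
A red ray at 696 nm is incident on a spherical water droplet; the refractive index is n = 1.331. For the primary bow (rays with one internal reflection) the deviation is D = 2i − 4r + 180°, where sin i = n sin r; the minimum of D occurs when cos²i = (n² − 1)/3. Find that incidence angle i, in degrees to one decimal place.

cos²i = (1.331² − 1)/3 = (1.77156 − 1)/3 = 0.25719.
cos i = 0.50714, so i = 59.527°.

59.5°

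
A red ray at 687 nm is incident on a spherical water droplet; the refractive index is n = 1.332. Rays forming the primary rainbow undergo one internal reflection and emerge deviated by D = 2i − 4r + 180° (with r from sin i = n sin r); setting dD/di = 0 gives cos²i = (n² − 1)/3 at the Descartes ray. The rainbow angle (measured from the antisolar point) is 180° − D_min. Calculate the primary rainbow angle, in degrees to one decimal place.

42.2°

cos²i = (1.77422 − 1)/3 = 0.25807; i = arccos(0.50801) = 59.469°.
sin r = sin 59.469°/1.332 = 0.64666; r = 40.290°.
D_min = 2·59.469° − 4·40.290° + 180° = 137.776°.
Rainbow angle = 180° − D_min = 42.224°.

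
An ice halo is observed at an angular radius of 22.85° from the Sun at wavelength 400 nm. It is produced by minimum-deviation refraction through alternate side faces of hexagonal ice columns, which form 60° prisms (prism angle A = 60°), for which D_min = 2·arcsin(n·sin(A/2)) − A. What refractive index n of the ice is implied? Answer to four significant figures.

1.323

Rearranging: n = sin((D_min + A)/2) / sin(A/2).
(D_min + A)/2 = (22.85° + 60°)/2 = 41.425°.
n = sin 41.425° / sin 30° = 0.6616 / 0.5000 = 1.3233.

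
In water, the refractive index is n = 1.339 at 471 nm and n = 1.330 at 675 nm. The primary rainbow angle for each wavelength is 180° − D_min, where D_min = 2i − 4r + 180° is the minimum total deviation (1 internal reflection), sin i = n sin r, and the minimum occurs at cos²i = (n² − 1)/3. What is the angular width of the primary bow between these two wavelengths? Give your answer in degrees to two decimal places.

1.30°

At 471 nm (n = 1.339): cos²i = 0.26431 → i = 59.062°, r = 39.834°, D_min = 138.786°, rainbow angle = 41.214°.
At 675 nm (n = 1.330): cos²i = 0.25630 → i = 59.585°, r = 40.422°, D_min = 137.484°, rainbow angle = 42.516°.
Angular width = |41.214° − 42.516°| = 1.303°.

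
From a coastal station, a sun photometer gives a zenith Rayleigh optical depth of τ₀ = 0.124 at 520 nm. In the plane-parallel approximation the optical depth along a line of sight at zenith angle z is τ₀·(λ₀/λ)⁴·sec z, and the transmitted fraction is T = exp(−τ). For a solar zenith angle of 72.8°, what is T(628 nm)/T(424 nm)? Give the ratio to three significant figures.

2.12

Airmass: sec 72.8° = 3.3817.
τ(628 nm) = 0.124 × (520/628)⁴ × 3.3817 = 0.124 × 0.4701 × 3.3817 = 0.1971.
τ(424 nm) = 0.124 × (520/424)⁴ × 3.3817 = 0.124 × 2.2623 × 3.3817 = 0.9487.
T(628)/T(424) = exp(τ_B − τ_A) = exp(0.7515) = 2.1203.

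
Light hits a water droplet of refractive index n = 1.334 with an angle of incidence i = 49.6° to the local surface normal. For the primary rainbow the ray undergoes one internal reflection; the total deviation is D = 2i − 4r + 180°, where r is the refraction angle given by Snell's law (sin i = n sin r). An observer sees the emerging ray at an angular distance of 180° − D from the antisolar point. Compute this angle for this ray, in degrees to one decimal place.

40.0°

sin r = sin 49.6° / 1.334 = 0.7615/1.334 = 0.5709; r = 34.81°.
D = 2·49.6° − 4·34.81° + 180° = 99.20° − 139.24° + 180° = 139.96°.
Angle from antisolar point = 180° − D = 40.04°.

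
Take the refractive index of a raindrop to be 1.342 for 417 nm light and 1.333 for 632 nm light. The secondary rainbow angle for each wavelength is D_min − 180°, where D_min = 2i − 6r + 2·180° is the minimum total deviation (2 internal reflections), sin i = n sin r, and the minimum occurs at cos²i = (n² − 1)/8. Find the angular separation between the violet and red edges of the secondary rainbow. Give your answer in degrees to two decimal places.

2.33°

At 417 nm (n = 1.342): cos²i = 0.10012 → i = 71.554°, r = 44.981°, D_min = 233.222°, rainbow angle = 53.222°.
At 632 nm (n = 1.333): cos²i = 0.09711 → i = 71.843°, r = 45.466°, D_min = 230.891°, rainbow angle = 50.891°.
Angular width = |53.222° − 50.891°| = 2.331°.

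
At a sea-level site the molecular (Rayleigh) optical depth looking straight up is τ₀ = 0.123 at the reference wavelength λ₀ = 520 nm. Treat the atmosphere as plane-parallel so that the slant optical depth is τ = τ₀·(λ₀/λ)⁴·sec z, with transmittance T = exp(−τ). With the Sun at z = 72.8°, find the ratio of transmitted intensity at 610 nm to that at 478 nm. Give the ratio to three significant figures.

1.44

Airmass: sec 72.8° = 3.3817.
τ(610 nm) = 0.123 × (520/610)⁴ × 3.3817 = 0.123 × 0.5281 × 3.3817 = 0.2197.
τ(478 nm) = 0.123 × (520/478)⁴ × 3.3817 = 0.123 × 1.4006 × 3.3817 = 0.5826.
T(610)/T(478) = exp(τ_B − τ_A) = exp(0.3629) = 1.4375.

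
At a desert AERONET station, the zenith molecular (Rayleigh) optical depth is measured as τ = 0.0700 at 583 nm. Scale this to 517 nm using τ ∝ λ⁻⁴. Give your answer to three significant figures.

0.113

τ(517 nm) = τ(583 nm) × (583/517)⁴ = 0.0700 × (1.1277)⁴ = 0.0700 × 1.6170 = 0.1132.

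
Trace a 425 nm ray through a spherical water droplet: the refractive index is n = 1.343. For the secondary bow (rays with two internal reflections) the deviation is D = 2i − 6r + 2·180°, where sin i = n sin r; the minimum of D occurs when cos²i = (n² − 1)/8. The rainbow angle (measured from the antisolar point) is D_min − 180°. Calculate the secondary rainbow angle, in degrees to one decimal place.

53.5°

cos²i = (1.80365 − 1)/8 = 0.10046; i = arccos(0.31695) = 71.522°.
sin r = sin 71.522°/1.343 = 0.70621; r = 44.928°.
D_min = 2·71.522° − 6·44.928° + 360° = 233.478°.
Rainbow angle = D_min − 180° = 53.478°.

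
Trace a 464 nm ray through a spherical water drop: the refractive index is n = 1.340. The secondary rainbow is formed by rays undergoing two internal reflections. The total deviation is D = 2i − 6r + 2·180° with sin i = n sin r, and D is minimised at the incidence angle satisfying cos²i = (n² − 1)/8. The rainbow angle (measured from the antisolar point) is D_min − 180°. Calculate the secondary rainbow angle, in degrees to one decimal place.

52.7°

cos²i = (1.79560 − 1)/8 = 0.09945; i = arccos(0.31536) = 71.618°.
sin r = sin 71.618°/1.340 = 0.70819; r = 45.088°.
D_min = 2·71.618° − 6·45.088° + 360° = 232.709°.
Rainbow angle = D_min − 180° = 52.709°.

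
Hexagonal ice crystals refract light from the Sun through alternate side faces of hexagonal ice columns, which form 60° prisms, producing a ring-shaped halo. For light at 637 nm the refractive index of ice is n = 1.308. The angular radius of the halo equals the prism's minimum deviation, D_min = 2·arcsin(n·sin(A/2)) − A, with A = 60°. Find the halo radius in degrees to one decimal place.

n·sin(A/2) = 1.308 × sin 30° = 1.308 × 0.5000 = 0.6540.
D_min = 2·arcsin(0.6540) − 60° = 2 × 40.844° − 60° = 21.688°.

21.7°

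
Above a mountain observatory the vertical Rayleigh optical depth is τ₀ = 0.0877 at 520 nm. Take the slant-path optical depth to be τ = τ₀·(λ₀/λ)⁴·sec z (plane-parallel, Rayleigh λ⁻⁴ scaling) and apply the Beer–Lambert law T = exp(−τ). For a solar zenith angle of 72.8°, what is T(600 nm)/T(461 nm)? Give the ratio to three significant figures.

1.37

Airmass: sec 72.8° = 3.3817.
τ(600 nm) = 0.0877 × (520/600)⁴ × 3.3817 = 0.0877 × 0.5642 × 3.3817 = 0.1673.
τ(461 nm) = 0.0877 × (520/461)⁴ × 3.3817 = 0.0877 × 1.6189 × 3.3817 = 0.4801.
T(600)/T(461) = exp(τ_B − τ_A) = exp(0.3128) = 1.3672.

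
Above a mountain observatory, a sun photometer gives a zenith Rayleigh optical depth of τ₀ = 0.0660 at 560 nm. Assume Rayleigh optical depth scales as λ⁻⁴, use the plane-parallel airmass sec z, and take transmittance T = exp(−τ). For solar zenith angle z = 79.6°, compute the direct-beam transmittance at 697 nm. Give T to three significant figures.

0.859

sec 79.6° = 5.5396.
τ = 0.0660 × (560/697)⁴ × 5.5396 = 0.0660 × 0.4167 × 5.5396 = 0.1523.
T = exp(−0.1523) = 0.8587.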